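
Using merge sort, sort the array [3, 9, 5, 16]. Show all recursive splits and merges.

Merge sort trace:

Split: [3, 9, 5, 16] -> [3, 9] and [5, 16]
  Split: [3, 9] -> [3] and [9]
  Merge: [3] + [9] -> [3, 9]
  Split: [5, 16] -> [5] and [16]
  Merge: [5] + [16] -> [5, 16]
Merge: [3, 9] + [5, 16] -> [3, 5, 9, 16]

Final sorted array: [3, 5, 9, 16]

The merge sort proceeds by recursively splitting the array and merging sorted halves.
After all merges, the sorted array is [3, 5, 9, 16].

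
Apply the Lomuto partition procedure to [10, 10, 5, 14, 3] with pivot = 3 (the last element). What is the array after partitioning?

Lomuto partition with pivot = 3:

Initial array: [10, 10, 5, 14, 3]

arr[0]=10 > 3: no swap
arr[1]=10 > 3: no swap
arr[2]=5 > 3: no swap
arr[3]=14 > 3: no swap

Place pivot at position 0: [3, 10, 5, 14, 10]
Pivot position: 0

After partitioning with pivot 3, the array becomes [3, 10, 5, 14, 10]. The pivot is placed at index 0. All elements to the left of the pivot are <= 3, and all elements to the right are > 3.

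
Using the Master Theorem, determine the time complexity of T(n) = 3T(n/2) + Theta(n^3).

Master Theorem for T(n) = 3T(n/2) + O(n^3):

a = 3, b = 2, c = 3
log_b(a) = log_2(3) = 1.5850

Case 3: c = 3 > log_2(3) = 1.5850
T(n) = O(n^3) = O(n^3)

For T(n) = 3T(n/2) + O(n^3): log_2(3) = 1.5850. This is Case 3 of the Master Theorem (c > log_b(a), work dominated by root), giving O(n^3).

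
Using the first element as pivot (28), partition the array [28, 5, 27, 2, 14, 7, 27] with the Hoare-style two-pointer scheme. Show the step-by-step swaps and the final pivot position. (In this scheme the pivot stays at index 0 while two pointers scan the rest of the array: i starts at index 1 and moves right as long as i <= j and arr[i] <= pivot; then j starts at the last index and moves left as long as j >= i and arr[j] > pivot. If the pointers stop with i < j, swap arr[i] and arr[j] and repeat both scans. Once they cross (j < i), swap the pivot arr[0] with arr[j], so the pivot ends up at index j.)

Hoare-style two-pointer partition with pivot = 28:

Initial array: [28, 5, 27, 2, 14, 7, 27]

Pointers start at i = 1, j = 6.
i ends at 7, j ends at 6: the pointers have crossed (j < i), so scanning stops.

Swap pivot arr[0] with arr[6] to place pivot at position 6: [27, 5, 27, 2, 14, 7, 28]
Pivot position: 6

After partitioning with pivot 28, the array becomes [27, 5, 27, 2, 14, 7, 28]. The pivot is placed at index 6. All elements to the left of the pivot are <= 28, and all elements to the right are > 28.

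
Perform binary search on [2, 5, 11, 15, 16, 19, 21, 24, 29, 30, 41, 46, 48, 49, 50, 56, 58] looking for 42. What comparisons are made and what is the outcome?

Binary search for 42 in [2, 5, 11, 15, 16, 19, 21, 24, 29, 30, 41, 46, 48, 49, 50, 56, 58]:

lo=0, hi=16, mid=8, arr[mid]=29 -> 29 < 42, search right half
lo=9, hi=16, mid=12, arr[mid]=48 -> 48 > 42, search left half
lo=9, hi=11, mid=10, arr[mid]=41 -> 41 < 42, search right half
lo=11, hi=11, mid=11, arr[mid]=46 -> 46 > 42, search left half
lo=11 > hi=10, target 42 not found

Binary search determines that 42 is not in the array after 4 comparisons. The search space was exhausted without finding the target.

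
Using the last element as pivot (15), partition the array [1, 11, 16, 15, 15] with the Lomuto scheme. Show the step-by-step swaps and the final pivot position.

Lomuto partition with pivot = 15:

Initial array: [1, 11, 16, 15, 15]

arr[0]=1 <= 15: swap with position 0, array becomes [1, 11, 16, 15, 15]
arr[1]=11 <= 15: swap with position 1, array becomes [1, 11, 16, 15, 15]
arr[2]=16 > 15: no swap
arr[3]=15 <= 15: swap with position 2, array becomes [1, 11, 15, 16, 15]

Place pivot at position 3: [1, 11, 15, 15, 16]
Pivot position: 3

After partitioning with pivot 15, the array becomes [1, 11, 15, 15, 16]. The pivot is placed at index 3. All elements to the left of the pivot are <= 15, and all elements to the right are > 15.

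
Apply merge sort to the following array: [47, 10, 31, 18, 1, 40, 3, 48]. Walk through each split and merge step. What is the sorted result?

Merge sort trace:

Split: [47, 10, 31, 18, 1, 40, 3, 48] -> [47, 10, 31, 18] and [1, 40, 3, 48]
  Split: [47, 10, 31, 18] -> [47, 10] and [31, 18]
    Split: [47, 10] -> [47] and [10]
    Merge: [47] + [10] -> [10, 47]
    Split: [31, 18] -> [31] and [18]
    Merge: [31] + [18] -> [18, 31]
  Merge: [10, 47] + [18, 31] -> [10, 18, 31, 47]
  Split: [1, 40, 3, 48] -> [1, 40] and [3, 48]
    Split: [1, 40] -> [1] and [40]
    Merge: [1] + [40] -> [1, 40]
    Split: [3, 48] -> [3] and [48]
    Merge: [3] + [48] -> [3, 48]
  Merge: [1, 40] + [3, 48] -> [1, 3, 40, 48]
Merge: [10, 18, 31, 47] + [1, 3, 40, 48] -> [1, 3, 10, 18, 31, 40, 47, 48]

Final sorted array: [1, 3, 10, 18, 31, 40, 47, 48]

The merge sort proceeds by recursively splitting the array and merging sorted halves.
After all merges, the sorted array is [1, 3, 10, 18, 31, 40, 47, 48].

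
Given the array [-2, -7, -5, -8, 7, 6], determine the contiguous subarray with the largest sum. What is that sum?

Using Kadane's algorithm on [-2, -7, -5, -8, 7, 6]:

Scanning through the array:
Position 1 (value -7): max_ending_here = -7, max_so_far = -2
Position 2 (value -5): max_ending_here = -5, max_so_far = -2
Position 3 (value -8): max_ending_here = -8, max_so_far = -2
Position 4 (value 7): max_ending_here = 7, max_so_far = 7
Position 5 (value 6): max_ending_here = 13, max_so_far = 13

Maximum subarray: [7, 6]
Maximum sum: 13

The maximum subarray is [7, 6] with sum 13. This subarray runs from index 4 to index 5.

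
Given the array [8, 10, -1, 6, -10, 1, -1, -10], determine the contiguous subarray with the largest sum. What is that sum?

Using Kadane's algorithm on [8, 10, -1, 6, -10, 1, -1, -10]:

Scanning through the array:
Position 1 (value 10): max_ending_here = 18, max_so_far = 18
Position 2 (value -1): max_ending_here = 17, max_so_far = 18
Position 3 (value 6): max_ending_here = 23, max_so_far = 23
Position 4 (value -10): max_ending_here = 13, max_so_far = 23
Position 5 (value 1): max_ending_here = 14, max_so_far = 23
Position 6 (value -1): max_ending_here = 13, max_so_far = 23
Position 7 (value -10): max_ending_here = 3, max_so_far = 23

Maximum subarray: [8, 10, -1, 6]
Maximum sum: 23

The maximum subarray is [8, 10, -1, 6] with sum 23. This subarray runs from index 0 to index 3.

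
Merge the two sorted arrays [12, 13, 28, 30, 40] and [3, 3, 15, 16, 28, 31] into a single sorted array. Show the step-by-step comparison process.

Merging process:

Compare 12 vs 3: take 3 from right. Merged: [3]
Compare 12 vs 3: take 3 from right. Merged: [3, 3]
Compare 12 vs 15: take 12 from left. Merged: [3, 3, 12]
Compare 13 vs 15: take 13 from left. Merged: [3, 3, 12, 13]
Compare 28 vs 15: take 15 from right. Merged: [3, 3, 12, 13, 15]
Compare 28 vs 16: take 16 from right. Merged: [3, 3, 12, 13, 15, 16]
Compare 28 vs 28: take 28 from left. Merged: [3, 3, 12, 13, 15, 16, 28]
Compare 30 vs 28: take 28 from right. Merged: [3, 3, 12, 13, 15, 16, 28, 28]
Compare 30 vs 31: take 30 from left. Merged: [3, 3, 12, 13, 15, 16, 28, 28, 30]
Compare 40 vs 31: take 31 from right. Merged: [3, 3, 12, 13, 15, 16, 28, 28, 30, 31]
Append remaining from left: [40]. Merged: [3, 3, 12, 13, 15, 16, 28, 28, 30, 31, 40]

Final merged array: [3, 3, 12, 13, 15, 16, 28, 28, 30, 31, 40]
Total comparisons: 10

The merged array is [3, 3, 12, 13, 15, 16, 28, 28, 30, 31, 40], requiring 10 comparisons. The merge step runs in O(n) time where n is the total number of elements.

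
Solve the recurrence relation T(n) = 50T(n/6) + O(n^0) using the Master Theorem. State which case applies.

Master Theorem for T(n) = 50T(n/6) + O(n^0):

a = 50, b = 6, c = 0
log_b(a) = log_6(50) = 2.1833

Case 1: c = 0 < log_6(50) = 2.1833
T(n) = O(n^(log_6 50))

For T(n) = 50T(n/6) + O(n^0): log_6(50) = 2.1833. This is Case 1 of the Master Theorem (c < log_b(a), work dominated by leaves), giving O(n^(log_6 50)).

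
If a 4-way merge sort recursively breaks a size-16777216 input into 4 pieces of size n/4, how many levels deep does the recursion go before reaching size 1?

For divide and conquer with division factor 4:

Problem sizes at each level:
Level 0: 16777216
Level 1: 4194304
Level 2: 1048576
Level 3: 262144
Level 4: 65536
Level 5: 16384
Level 6: 4096
Level 7: 1024
Level 8: 256
Level 9: 64
Level 10: 16
Level 11: 4
Level 12: 1

The root is level 0 and the size-1 base case is level 12 (the tree spans levels 0 through 12, i.e. 13 levels counting the root), so the depth is the number of divisions: log_4(16777216) = 12

The recursion tree depth is log_4(16777216) = 12. At each level, the problem size is divided by 4, so it takes 12 divisions to reduce to a base case of size 1. The algorithm makes 4 recursive calls at each level.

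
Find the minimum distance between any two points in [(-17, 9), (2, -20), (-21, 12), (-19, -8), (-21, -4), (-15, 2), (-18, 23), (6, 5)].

Computing all pairwise distances among 8 points:

d((-17, 9), (2, -20)) = 34.6699
d((-17, 9), (-21, 12)) = 5.0
d((-17, 9), (-19, -8)) = 17.1172
d((-17, 9), (-21, -4)) = 13.6015
d((-17, 9), (-15, 2)) = 7.2801
d((-17, 9), (-18, 23)) = 14.0357
d((-17, 9), (6, 5)) = 23.3452
d((2, -20), (-21, 12)) = 39.4081
d((2, -20), (-19, -8)) = 24.1868
d((2, -20), (-21, -4)) = 28.0179
d((2, -20), (-15, 2)) = 27.8029
d((2, -20), (-18, 23)) = 47.4236
d((2, -20), (6, 5)) = 25.318
d((-21, 12), (-19, -8)) = 20.0998
d((-21, 12), (-21, -4)) = 16.0
d((-21, 12), (-15, 2)) = 11.6619
d((-21, 12), (-18, 23)) = 11.4018
d((-21, 12), (6, 5)) = 27.8927
d((-19, -8), (-21, -4)) = 4.4721 <-- minimum
d((-19, -8), (-15, 2)) = 10.7703
d((-19, -8), (-18, 23)) = 31.0161
d((-19, -8), (6, 5)) = 28.178
d((-21, -4), (-15, 2)) = 8.4853
d((-21, -4), (-18, 23)) = 27.1662
d((-21, -4), (6, 5)) = 28.4605
d((-15, 2), (-18, 23)) = 21.2132
d((-15, 2), (6, 5)) = 21.2132
d((-18, 23), (6, 5)) = 30.0

Closest pair: (-19, -8) and (-21, -4) with distance 4.4721

The closest pair is (-19, -8) and (-21, -4) with Euclidean distance 4.4721. For 8 points, brute-force pairwise comparison is shown above. For large n, the divide-and-conquer algorithm (sort by x, recurse on halves, check the dividing strip) achieves O(n log n).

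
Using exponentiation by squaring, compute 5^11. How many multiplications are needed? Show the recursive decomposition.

Computing 5^11 by squaring (build up from 5^1; each line after the first costs one multiplication):

5^1 = 5
5^2 = (5^1)^2 = 5^2 = 25
5^4 = (5^2)^2 = 25^2 = 625
5^5 = 5 * 5^4 = 5 * 625 = 3125
5^10 = (5^5)^2 = 3125^2 = 9765625
5^11 = 5 * 5^10 = 5 * 9765625 = 48828125

Result: 48828125
Multiplications needed: 5 (5 lines after 5^1)

5^11 = 48828125. Using exponentiation by squaring, this requires 5 multiplications. The key idea: if the exponent is even, square the half-power; if odd, multiply by the base once.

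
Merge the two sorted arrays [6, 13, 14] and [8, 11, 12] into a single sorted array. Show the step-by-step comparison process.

Merging process:

Compare 6 vs 8: take 6 from left. Merged: [6]
Compare 13 vs 8: take 8 from right. Merged: [6, 8]
Compare 13 vs 11: take 11 from right. Merged: [6, 8, 11]
Compare 13 vs 12: take 12 from right. Merged: [6, 8, 11, 12]
Append remaining from left: [13, 14]. Merged: [6, 8, 11, 12, 13, 14]

Final merged array: [6, 8, 11, 12, 13, 14]
Total comparisons: 4

The merged array is [6, 8, 11, 12, 13, 14], requiring 4 comparisons. The merge step runs in O(n) time where n is the total number of elements.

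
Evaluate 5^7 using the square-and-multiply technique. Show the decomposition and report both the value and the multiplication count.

Computing 5^7 by squaring (build up from 5^1; each line after the first costs one multiplication):

5^1 = 5
5^2 = (5^1)^2 = 5^2 = 25
5^3 = 5 * 5^2 = 5 * 25 = 125
5^6 = (5^3)^2 = 125^2 = 15625
5^7 = 5 * 5^6 = 5 * 15625 = 78125

Result: 78125
Multiplications needed: 4 (4 lines after 5^1)

5^7 = 78125. Using exponentiation by squaring, this requires 4 multiplications. The key idea: if the exponent is even, square the half-power; if odd, multiply by the base once.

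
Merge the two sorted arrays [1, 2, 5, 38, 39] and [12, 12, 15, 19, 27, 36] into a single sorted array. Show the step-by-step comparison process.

Merging process:

Compare 1 vs 12: take 1 from left. Merged: [1]
Compare 2 vs 12: take 2 from left. Merged: [1, 2]
Compare 5 vs 12: take 5 from left. Merged: [1, 2, 5]
Compare 38 vs 12: take 12 from right. Merged: [1, 2, 5, 12]
Compare 38 vs 12: take 12 from right. Merged: [1, 2, 5, 12, 12]
Compare 38 vs 15: take 15 from right. Merged: [1, 2, 5, 12, 12, 15]
Compare 38 vs 19: take 19 from right. Merged: [1, 2, 5, 12, 12, 15, 19]
Compare 38 vs 27: take 27 from right. Merged: [1, 2, 5, 12, 12, 15, 19, 27]
Compare 38 vs 36: take 36 from right. Merged: [1, 2, 5, 12, 12, 15, 19, 27, 36]
Append remaining from left: [38, 39]. Merged: [1, 2, 5, 12, 12, 15, 19, 27, 36, 38, 39]

Final merged array: [1, 2, 5, 12, 12, 15, 19, 27, 36, 38, 39]
Total comparisons: 9

The merged array is [1, 2, 5, 12, 12, 15, 19, 27, 36, 38, 39], requiring 9 comparisons. The merge step runs in O(n) time where n is the total number of elements.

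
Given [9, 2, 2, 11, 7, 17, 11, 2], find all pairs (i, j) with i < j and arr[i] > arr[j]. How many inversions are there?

Finding inversions in [9, 2, 2, 11, 7, 17, 11, 2]:

(0, 1): arr[0]=9 > arr[1]=2
(0, 2): arr[0]=9 > arr[2]=2
(0, 4): arr[0]=9 > arr[4]=7
(0, 7): arr[0]=9 > arr[7]=2
(3, 4): arr[3]=11 > arr[4]=7
(3, 7): arr[3]=11 > arr[7]=2
(4, 7): arr[4]=7 > arr[7]=2
(5, 6): arr[5]=17 > arr[6]=11
(5, 7): arr[5]=17 > arr[7]=2
(6, 7): arr[6]=11 > arr[7]=2

Total inversions: 10

The array has 10 inversion(s): (0,1), (0,2), (0,4), (0,7), (3,4), (3,7), (4,7), (5,6), (5,7), (6,7). Each pair (i,j) satisfies i < j and arr[i] > arr[j].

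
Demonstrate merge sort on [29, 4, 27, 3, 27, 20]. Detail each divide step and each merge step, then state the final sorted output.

Merge sort trace:

Split: [29, 4, 27, 3, 27, 20] -> [29, 4, 27] and [3, 27, 20]
  Split: [29, 4, 27] -> [29] and [4, 27]
    Split: [4, 27] -> [4] and [27]
    Merge: [4] + [27] -> [4, 27]
  Merge: [29] + [4, 27] -> [4, 27, 29]
  Split: [3, 27, 20] -> [3] and [27, 20]
    Split: [27, 20] -> [27] and [20]
    Merge: [27] + [20] -> [20, 27]
  Merge: [3] + [20, 27] -> [3, 20, 27]
Merge: [4, 27, 29] + [3, 20, 27] -> [3, 4, 20, 27, 27, 29]

Final sorted array: [3, 4, 20, 27, 27, 29]

The merge sort proceeds by recursively splitting the array and merging sorted halves.
After all merges, the sorted array is [3, 4, 20, 27, 27, 29].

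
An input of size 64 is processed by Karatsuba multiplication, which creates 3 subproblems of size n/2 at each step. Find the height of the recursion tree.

For divide and conquer with division factor 2:

Problem sizes at each level:
Level 0: 64
Level 1: 32
Level 2: 16
Level 3: 8
Level 4: 4
Level 5: 2
Level 6: 1

The root is level 0 and the size-1 base case is level 6 (the tree spans levels 0 through 6, i.e. 7 levels counting the root), so the depth is the number of divisions: log_2(64) = 6

The recursion tree depth is log_2(64) = 6. At each level, the problem size is divided by 2, so it takes 6 divisions to reduce to a base case of size 1. The algorithm makes 3 recursive calls at each level.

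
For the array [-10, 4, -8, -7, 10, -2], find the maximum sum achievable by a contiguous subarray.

Using Kadane's algorithm on [-10, 4, -8, -7, 10, -2]:

Scanning through the array:
Position 1 (value 4): max_ending_here = 4, max_so_far = 4
Position 2 (value -8): max_ending_here = -4, max_so_far = 4
Position 3 (value -7): max_ending_here = -7, max_so_far = 4
Position 4 (value 10): max_ending_here = 10, max_so_far = 10
Position 5 (value -2): max_ending_here = 8, max_so_far = 10

Maximum subarray: [10]
Maximum sum: 10

The maximum subarray is [10] with sum 10. This subarray runs from index 4 to index 4.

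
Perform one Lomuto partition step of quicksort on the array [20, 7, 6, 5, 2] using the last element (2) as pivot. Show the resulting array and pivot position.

Lomuto partition with pivot = 2:

Initial array: [20, 7, 6, 5, 2]

arr[0]=20 > 2: no swap
arr[1]=7 > 2: no swap
arr[2]=6 > 2: no swap
arr[3]=5 > 2: no swap

Place pivot at position 0: [2, 7, 6, 5, 20]
Pivot position: 0

After partitioning with pivot 2, the array becomes [2, 7, 6, 5, 20]. The pivot is placed at index 0. All elements to the left of the pivot are <= 2, and all elements to the right are > 2.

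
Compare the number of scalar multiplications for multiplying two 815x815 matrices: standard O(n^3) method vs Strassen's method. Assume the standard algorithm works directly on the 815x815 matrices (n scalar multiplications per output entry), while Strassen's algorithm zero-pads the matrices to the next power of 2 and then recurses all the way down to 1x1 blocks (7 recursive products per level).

Matrix multiplication for 815x815 matrices:

Strassen's algorithm requires power-of-2 dimensions. Pad 815x815 to 1024x1024 (next power of 2).

Standard algorithm: 815^3 = 541343375 multiplications
Strassen's algorithm: 7^(log2(1024)) = 7^10 = 282475249 multiplications
Savings: 541343375 - 282475249 = 258868126 multiplications

Standard: 541343375 multiplications (815^3). Strassen: 282475249 multiplications (7^10, after padding to 1024x1024). Strassen reduces 8 recursive multiplications to 7 at each level.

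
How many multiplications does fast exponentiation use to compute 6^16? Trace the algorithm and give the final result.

Computing 6^16 by squaring (build up from 6^1; each line after the first costs one multiplication):

6^1 = 6
6^2 = (6^1)^2 = 6^2 = 36
6^4 = (6^2)^2 = 36^2 = 1296
6^8 = (6^4)^2 = 1296^2 = 1679616
6^16 = (6^8)^2 = 1679616^2 = 2821109907456

Result: 2821109907456
Multiplications needed: 4 (4 lines after 6^1)

6^16 = 2821109907456. Using exponentiation by squaring, this requires 4 multiplications. The key idea: if the exponent is even, square the half-power; if odd, multiply by the base once.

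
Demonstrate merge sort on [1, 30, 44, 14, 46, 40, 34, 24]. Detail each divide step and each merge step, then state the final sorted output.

Merge sort trace:

Split: [1, 30, 44, 14, 46, 40, 34, 24] -> [1, 30, 44, 14] and [46, 40, 34, 24]
  Split: [1, 30, 44, 14] -> [1, 30] and [44, 14]
    Split: [1, 30] -> [1] and [30]
    Merge: [1] + [30] -> [1, 30]
    Split: [44, 14] -> [44] and [14]
    Merge: [44] + [14] -> [14, 44]
  Merge: [1, 30] + [14, 44] -> [1, 14, 30, 44]
  Split: [46, 40, 34, 24] -> [46, 40] and [34, 24]
    Split: [46, 40] -> [46] and [40]
    Merge: [46] + [40] -> [40, 46]
    Split: [34, 24] -> [34] and [24]
    Merge: [34] + [24] -> [24, 34]
  Merge: [40, 46] + [24, 34] -> [24, 34, 40, 46]
Merge: [1, 14, 30, 44] + [24, 34, 40, 46] -> [1, 14, 24, 30, 34, 40, 44, 46]

Final sorted array: [1, 14, 24, 30, 34, 40, 44, 46]

The merge sort proceeds by recursively splitting the array and merging sorted halves.
After all merges, the sorted array is [1, 14, 24, 30, 34, 40, 44, 46].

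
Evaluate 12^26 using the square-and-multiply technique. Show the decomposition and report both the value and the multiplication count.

Computing 12^26 by squaring (build up from 12^1; each line after the first costs one multiplication):

12^1 = 12
12^2 = (12^1)^2 = 12^2 = 144
12^3 = 12 * 12^2 = 12 * 144 = 1728
12^6 = (12^3)^2 = 1728^2 = 2985984
12^12 = (12^6)^2 = 2985984^2 = 8916100448256
12^13 = 12 * 12^12 = 12 * 8916100448256 = 106993205379072
12^26 = (12^13)^2 = 106993205379072^2 = 11447545997288281555215581184

Result: 11447545997288281555215581184
Multiplications needed: 6 (6 lines after 12^1)

12^26 = 11447545997288281555215581184. Using exponentiation by squaring, this requires 6 multiplications. The key idea: if the exponent is even, square the half-power; if odd, multiply by the base once.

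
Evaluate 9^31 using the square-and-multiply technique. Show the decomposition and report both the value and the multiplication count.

Computing 9^31 by squaring (build up from 9^1; each line after the first costs one multiplication):

9^1 = 9
9^2 = (9^1)^2 = 9^2 = 81
9^3 = 9 * 9^2 = 9 * 81 = 729
9^6 = (9^3)^2 = 729^2 = 531441
9^7 = 9 * 9^6 = 9 * 531441 = 4782969
9^14 = (9^7)^2 = 4782969^2 = 22876792454961
9^15 = 9 * 9^14 = 9 * 22876792454961 = 205891132094649
9^30 = (9^15)^2 = 205891132094649^2 = 42391158275216203514294433201
9^31 = 9 * 9^30 = 9 * 42391158275216203514294433201 = 381520424476945831628649898809

Result: 381520424476945831628649898809
Multiplications needed: 8 (8 lines after 9^1)

9^31 = 381520424476945831628649898809. Using exponentiation by squaring, this requires 8 multiplications. The key idea: if the exponent is even, square the half-power; if odd, multiply by the base once.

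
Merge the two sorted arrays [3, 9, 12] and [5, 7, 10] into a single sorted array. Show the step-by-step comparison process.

Merging process:

Compare 3 vs 5: take 3 from left. Merged: [3]
Compare 9 vs 5: take 5 from right. Merged: [3, 5]
Compare 9 vs 7: take 7 from right. Merged: [3, 5, 7]
Compare 9 vs 10: take 9 from left. Merged: [3, 5, 7, 9]
Compare 12 vs 10: take 10 from right. Merged: [3, 5, 7, 9, 10]
Append remaining from left: [12]. Merged: [3, 5, 7, 9, 10, 12]

Final merged array: [3, 5, 7, 9, 10, 12]
Total comparisons: 5

The merged array is [3, 5, 7, 9, 10, 12], requiring 5 comparisons. The merge step runs in O(n) time where n is the total number of elements.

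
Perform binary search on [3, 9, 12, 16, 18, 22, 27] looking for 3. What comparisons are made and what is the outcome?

Binary search for 3 in [3, 9, 12, 16, 18, 22, 27]:

lo=0, hi=6, mid=3, arr[mid]=16 -> 16 > 3, search left half
lo=0, hi=2, mid=1, arr[mid]=9 -> 9 > 3, search left half
lo=0, hi=0, mid=0, arr[mid]=3 -> Found target at index 0!

Binary search finds 3 at index 0 after 3 comparisons. The search repeatedly halves the search space by comparing with the middle element.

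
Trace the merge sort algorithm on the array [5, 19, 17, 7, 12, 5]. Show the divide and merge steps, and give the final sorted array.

Merge sort trace:

Split: [5, 19, 17, 7, 12, 5] -> [5, 19, 17] and [7, 12, 5]
  Split: [5, 19, 17] -> [5] and [19, 17]
    Split: [19, 17] -> [19] and [17]
    Merge: [19] + [17] -> [17, 19]
  Merge: [5] + [17, 19] -> [5, 17, 19]
  Split: [7, 12, 5] -> [7] and [12, 5]
    Split: [12, 5] -> [12] and [5]
    Merge: [12] + [5] -> [5, 12]
  Merge: [7] + [5, 12] -> [5, 7, 12]
Merge: [5, 17, 19] + [5, 7, 12] -> [5, 5, 7, 12, 17, 19]

Final sorted array: [5, 5, 7, 12, 17, 19]

The merge sort proceeds by recursively splitting the array and merging sorted halves.
After all merges, the sorted array is [5, 5, 7, 12, 17, 19].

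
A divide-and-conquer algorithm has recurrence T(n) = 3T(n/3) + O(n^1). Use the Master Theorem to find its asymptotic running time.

Master Theorem for T(n) = 3T(n/3) + O(n^1):

a = 3, b = 3, c = 1
log_b(a) = log_3(3) = 1.0000

Case 2: c = 1 = log_3(3) = 1.0000
T(n) = O(n^1 log n) = O(n log n)

For T(n) = 3T(n/3) + O(n^1): log_3(3) = 1.0000. This is Case 2 of the Master Theorem (c = log_b(a), equal work at all levels), giving O(n log n).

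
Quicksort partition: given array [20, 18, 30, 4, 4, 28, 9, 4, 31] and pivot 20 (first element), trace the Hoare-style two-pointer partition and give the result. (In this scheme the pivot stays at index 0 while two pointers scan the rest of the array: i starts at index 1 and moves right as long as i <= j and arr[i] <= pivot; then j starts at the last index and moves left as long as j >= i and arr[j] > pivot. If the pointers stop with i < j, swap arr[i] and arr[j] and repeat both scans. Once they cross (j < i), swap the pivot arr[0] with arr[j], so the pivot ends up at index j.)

Hoare-style two-pointer partition with pivot = 20:

Initial array: [20, 18, 30, 4, 4, 28, 9, 4, 31]

Pointers start at i = 1, j = 8.
i stops at index 2 (arr[2]=30 > 20), j stops at index 7 (arr[7]=4 <= 20): swap arr[2] and arr[7], array becomes [20, 18, 4, 4, 4, 28, 9, 30, 31]
i stops at index 5 (arr[5]=28 > 20), j stops at index 6 (arr[6]=9 <= 20): swap arr[5] and arr[6], array becomes [20, 18, 4, 4, 4, 9, 28, 30, 31]
i ends at 6, j ends at 5: the pointers have crossed (j < i), so scanning stops.

Swap pivot arr[0] with arr[5] to place pivot at position 5: [9, 18, 4, 4, 4, 20, 28, 30, 31]
Pivot position: 5

After partitioning with pivot 20, the array becomes [9, 18, 4, 4, 4, 20, 28, 30, 31]. The pivot is placed at index 5. All elements to the left of the pivot are <= 20, and all elements to the right are > 20.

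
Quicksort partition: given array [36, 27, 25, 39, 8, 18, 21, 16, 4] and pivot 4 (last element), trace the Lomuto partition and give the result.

Lomuto partition with pivot = 4:

Initial array: [36, 27, 25, 39, 8, 18, 21, 16, 4]

arr[0]=36 > 4: no swap
arr[1]=27 > 4: no swap
arr[2]=25 > 4: no swap
arr[3]=39 > 4: no swap
arr[4]=8 > 4: no swap
arr[5]=18 > 4: no swap
arr[6]=21 > 4: no swap
arr[7]=16 > 4: no swap

Place pivot at position 0: [4, 27, 25, 39, 8, 18, 21, 16, 36]
Pivot position: 0

After partitioning with pivot 4, the array becomes [4, 27, 25, 39, 8, 18, 21, 16, 36]. The pivot is placed at index 0. All elements to the left of the pivot are <= 4, and all elements to the right are > 4.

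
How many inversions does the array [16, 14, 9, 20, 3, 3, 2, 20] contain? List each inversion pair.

Finding inversions in [16, 14, 9, 20, 3, 3, 2, 20]:

(0, 1): arr[0]=16 > arr[1]=14
(0, 2): arr[0]=16 > arr[2]=9
(0, 4): arr[0]=16 > arr[4]=3
(0, 5): arr[0]=16 > arr[5]=3
(0, 6): arr[0]=16 > arr[6]=2
(1, 2): arr[1]=14 > arr[2]=9
(1, 4): arr[1]=14 > arr[4]=3
(1, 5): arr[1]=14 > arr[5]=3
(1, 6): arr[1]=14 > arr[6]=2
(2, 4): arr[2]=9 > arr[4]=3
(2, 5): arr[2]=9 > arr[5]=3
(2, 6): arr[2]=9 > arr[6]=2
(3, 4): arr[3]=20 > arr[4]=3
(3, 5): arr[3]=20 > arr[5]=3
(3, 6): arr[3]=20 > arr[6]=2
(4, 6): arr[4]=3 > arr[6]=2
(5, 6): arr[5]=3 > arr[6]=2

Total inversions: 17

The array has 17 inversion(s): (0,1), (0,2), (0,4), (0,5), (0,6), (1,2), (1,4), (1,5), (1,6), (2,4), (2,5), (2,6), (3,4), (3,5), (3,6), (4,6), (5,6). Each pair (i,j) satisfies i < j and arr[i] > arr[j].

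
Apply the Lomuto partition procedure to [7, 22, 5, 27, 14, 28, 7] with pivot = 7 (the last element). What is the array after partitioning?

Lomuto partition with pivot = 7:

Initial array: [7, 22, 5, 27, 14, 28, 7]

arr[0]=7 <= 7: swap with position 0, array becomes [7, 22, 5, 27, 14, 28, 7]
arr[1]=22 > 7: no swap
arr[2]=5 <= 7: swap with position 1, array becomes [7, 5, 22, 27, 14, 28, 7]
arr[3]=27 > 7: no swap
arr[4]=14 > 7: no swap
arr[5]=28 > 7: no swap

Place pivot at position 2: [7, 5, 7, 27, 14, 28, 22]
Pivot position: 2

After partitioning with pivot 7, the array becomes [7, 5, 7, 27, 14, 28, 22]. The pivot is placed at index 2. All elements to the left of the pivot are <= 7, and all elements to the right are > 7.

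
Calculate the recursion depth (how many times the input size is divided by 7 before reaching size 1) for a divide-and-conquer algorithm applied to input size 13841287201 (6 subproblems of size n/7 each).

For divide and conquer with division factor 7:

Problem sizes at each level:
Level 0: 13841287201
Level 1: 1977326743
Level 2: 282475249
Level 3: 40353607
Level 4: 5764801
Level 5: 823543
Level 6: 117649
Level 7: 16807
Level 8: 2401
Level 9: 343
Level 10: 49
Level 11: 7
Level 12: 1

The root is level 0 and the size-1 base case is level 12 (the tree spans levels 0 through 12, i.e. 13 levels counting the root), so the depth is the number of divisions: log_7(13841287201) = 12

The recursion tree depth is log_7(13841287201) = 12. At each level, the problem size is divided by 7, so it takes 12 divisions to reduce to a base case of size 1. The algorithm makes 6 recursive calls at each level.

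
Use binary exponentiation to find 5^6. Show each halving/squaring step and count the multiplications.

Computing 5^6 by squaring (build up from 5^1; each line after the first costs one multiplication):

5^1 = 5
5^2 = (5^1)^2 = 5^2 = 25
5^3 = 5 * 5^2 = 5 * 25 = 125
5^6 = (5^3)^2 = 125^2 = 15625

Result: 15625
Multiplications needed: 3 (3 lines after 5^1)

5^6 = 15625. Using exponentiation by squaring, this requires 3 multiplications. The key idea: if the exponent is even, square the half-power; if odd, multiply by the base once.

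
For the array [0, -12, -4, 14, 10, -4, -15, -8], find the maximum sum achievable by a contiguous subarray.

Using Kadane's algorithm on [0, -12, -4, 14, 10, -4, -15, -8]:

Scanning through the array:
Position 1 (value -12): max_ending_here = -12, max_so_far = 0
Position 2 (value -4): max_ending_here = -4, max_so_far = 0
Position 3 (value 14): max_ending_here = 14, max_so_far = 14
Position 4 (value 10): max_ending_here = 24, max_so_far = 24
Position 5 (value -4): max_ending_here = 20, max_so_far = 24
Position 6 (value -15): max_ending_here = 5, max_so_far = 24
Position 7 (value -8): max_ending_here = -3, max_so_far = 24

Maximum subarray: [14, 10]
Maximum sum: 24

The maximum subarray is [14, 10] with sum 24. This subarray runs from index 3 to index 4.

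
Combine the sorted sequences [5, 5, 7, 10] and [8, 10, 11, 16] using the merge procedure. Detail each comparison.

Merging process:

Compare 5 vs 8: take 5 from left. Merged: [5]
Compare 5 vs 8: take 5 from left. Merged: [5, 5]
Compare 7 vs 8: take 7 from left. Merged: [5, 5, 7]
Compare 10 vs 8: take 8 from right. Merged: [5, 5, 7, 8]
Compare 10 vs 10: take 10 from left. Merged: [5, 5, 7, 8, 10]
Append remaining from right: [10, 11, 16]. Merged: [5, 5, 7, 8, 10, 10, 11, 16]

Final merged array: [5, 5, 7, 8, 10, 10, 11, 16]
Total comparisons: 5

The merged array is [5, 5, 7, 8, 10, 10, 11, 16], requiring 5 comparisons. The merge step runs in O(n) time where n is the total number of elements.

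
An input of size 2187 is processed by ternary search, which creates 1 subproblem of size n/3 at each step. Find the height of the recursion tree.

For divide and conquer with division factor 3:

Problem sizes at each level:
Level 0: 2187
Level 1: 729
Level 2: 243
Level 3: 81
Level 4: 27
Level 5: 9
Level 6: 3
Level 7: 1

The root is level 0 and the size-1 base case is level 7 (the tree spans levels 0 through 7, i.e. 8 levels counting the root), so the depth is the number of divisions: log_3(2187) = 7

The recursion tree depth is log_3(2187) = 7. At each level, the problem size is divided by 3, so it takes 7 divisions to reduce to a base case of size 1. The algorithm makes 1 recursive call at each level.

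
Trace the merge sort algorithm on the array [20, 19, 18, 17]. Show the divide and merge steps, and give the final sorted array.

Merge sort trace:

Split: [20, 19, 18, 17] -> [20, 19] and [18, 17]
  Split: [20, 19] -> [20] and [19]
  Merge: [20] + [19] -> [19, 20]
  Split: [18, 17] -> [18] and [17]
  Merge: [18] + [17] -> [17, 18]
Merge: [19, 20] + [17, 18] -> [17, 18, 19, 20]

Final sorted array: [17, 18, 19, 20]

The merge sort proceeds by recursively splitting the array and merging sorted halves.
After all merges, the sorted array is [17, 18, 19, 20].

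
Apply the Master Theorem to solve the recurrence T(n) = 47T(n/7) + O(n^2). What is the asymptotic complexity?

Master Theorem for T(n) = 47T(n/7) + O(n^2):

a = 47, b = 7, c = 2
log_b(a) = log_7(47) = 1.9786

Case 3: c = 2 > log_7(47) = 1.9786
T(n) = O(n^2) = O(n^2)

For T(n) = 47T(n/7) + O(n^2): log_7(47) = 1.9786. This is Case 3 of the Master Theorem (c > log_b(a), work dominated by root), giving O(n^2).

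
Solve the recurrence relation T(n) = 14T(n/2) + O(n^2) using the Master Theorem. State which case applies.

Master Theorem for T(n) = 14T(n/2) + O(n^2):

a = 14, b = 2, c = 2
log_b(a) = log_2(14) = 3.8074

Case 1: c = 2 < log_2(14) = 3.8074
T(n) = O(n^(log_2 14))

For T(n) = 14T(n/2) + O(n^2): log_2(14) = 3.8074. This is Case 1 of the Master Theorem (c < log_b(a), work dominated by leaves), giving O(n^(log_2 14)).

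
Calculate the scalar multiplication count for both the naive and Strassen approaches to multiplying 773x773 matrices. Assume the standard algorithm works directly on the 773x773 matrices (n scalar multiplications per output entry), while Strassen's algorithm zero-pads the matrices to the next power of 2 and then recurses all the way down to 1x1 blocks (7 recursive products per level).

Matrix multiplication for 773x773 matrices:

Strassen's algorithm requires power-of-2 dimensions. Pad 773x773 to 1024x1024 (next power of 2).

Standard algorithm: 773^3 = 461889917 multiplications
Strassen's algorithm: 7^(log2(1024)) = 7^10 = 282475249 multiplications
Savings: 461889917 - 282475249 = 179414668 multiplications

Standard: 461889917 multiplications (773^3). Strassen: 282475249 multiplications (7^10, after padding to 1024x1024). Strassen reduces 8 recursive multiplications to 7 at each level.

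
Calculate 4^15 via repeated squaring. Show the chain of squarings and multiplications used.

Computing 4^15 by squaring (build up from 4^1; each line after the first costs one multiplication):

4^1 = 4
4^2 = (4^1)^2 = 4^2 = 16
4^3 = 4 * 4^2 = 4 * 16 = 64
4^6 = (4^3)^2 = 64^2 = 4096
4^7 = 4 * 4^6 = 4 * 4096 = 16384
4^14 = (4^7)^2 = 16384^2 = 268435456
4^15 = 4 * 4^14 = 4 * 268435456 = 1073741824

Result: 1073741824
Multiplications needed: 6 (6 lines after 4^1)

4^15 = 1073741824. Using exponentiation by squaring, this requires 6 multiplications. The key idea: if the exponent is even, square the half-power; if odd, multiply by the base once.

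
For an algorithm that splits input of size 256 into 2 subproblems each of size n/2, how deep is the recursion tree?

For divide and conquer with division factor 2:

Problem sizes at each level:
Level 0: 256
Level 1: 128
Level 2: 64
Level 3: 32
Level 4: 16
Level 5: 8
Level 6: 4
Level 7: 2
Level 8: 1

The root is level 0 and the size-1 base case is level 8 (the tree spans levels 0 through 8, i.e. 9 levels counting the root), so the depth is the number of divisions: log_2(256) = 8

The recursion tree depth is log_2(256) = 8. At each level, the problem size is divided by 2, so it takes 8 divisions to reduce to a base case of size 1. The algorithm makes 2 recursive calls at each level.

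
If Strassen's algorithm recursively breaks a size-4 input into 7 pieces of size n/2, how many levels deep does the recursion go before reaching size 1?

For divide and conquer with division factor 2:

Problem sizes at each level:
Level 0: 4
Level 1: 2
Level 2: 1

The root is level 0 and the size-1 base case is level 2 (the tree spans levels 0 through 2, i.e. 3 levels counting the root), so the depth is the number of divisions: log_2(4) = 2

The recursion tree depth is log_2(4) = 2. At each level, the problem size is divided by 2, so it takes 2 divisions to reduce to a base case of size 1. The algorithm makes 7 recursive calls at each level.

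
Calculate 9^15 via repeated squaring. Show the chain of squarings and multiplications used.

Computing 9^15 by squaring (build up from 9^1; each line after the first costs one multiplication):

9^1 = 9
9^2 = (9^1)^2 = 9^2 = 81
9^3 = 9 * 9^2 = 9 * 81 = 729
9^6 = (9^3)^2 = 729^2 = 531441
9^7 = 9 * 9^6 = 9 * 531441 = 4782969
9^14 = (9^7)^2 = 4782969^2 = 22876792454961
9^15 = 9 * 9^14 = 9 * 22876792454961 = 205891132094649

Result: 205891132094649
Multiplications needed: 6 (6 lines after 9^1)

9^15 = 205891132094649. Using exponentiation by squaring, this requires 6 multiplications. The key idea: if the exponent is even, square the half-power; if odd, multiply by the base once.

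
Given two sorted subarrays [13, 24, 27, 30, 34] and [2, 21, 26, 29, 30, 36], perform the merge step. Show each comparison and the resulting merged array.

Merging process:

Compare 13 vs 2: take 2 from right. Merged: [2]
Compare 13 vs 21: take 13 from left. Merged: [2, 13]
Compare 24 vs 21: take 21 from right. Merged: [2, 13, 21]
Compare 24 vs 26: take 24 from left. Merged: [2, 13, 21, 24]
Compare 27 vs 26: take 26 from right. Merged: [2, 13, 21, 24, 26]
Compare 27 vs 29: take 27 from left. Merged: [2, 13, 21, 24, 26, 27]
Compare 30 vs 29: take 29 from right. Merged: [2, 13, 21, 24, 26, 27, 29]
Compare 30 vs 30: take 30 from left. Merged: [2, 13, 21, 24, 26, 27, 29, 30]
Compare 34 vs 30: take 30 from right. Merged: [2, 13, 21, 24, 26, 27, 29, 30, 30]
Compare 34 vs 36: take 34 from left. Merged: [2, 13, 21, 24, 26, 27, 29, 30, 30, 34]
Append remaining from right: [36]. Merged: [2, 13, 21, 24, 26, 27, 29, 30, 30, 34, 36]

Final merged array: [2, 13, 21, 24, 26, 27, 29, 30, 30, 34, 36]
Total comparisons: 10

The merged array is [2, 13, 21, 24, 26, 27, 29, 30, 30, 34, 36], requiring 10 comparisons. The merge step runs in O(n) time where n is the total number of elements.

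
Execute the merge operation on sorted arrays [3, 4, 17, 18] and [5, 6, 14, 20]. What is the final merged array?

Merging process:

Compare 3 vs 5: take 3 from left. Merged: [3]
Compare 4 vs 5: take 4 from left. Merged: [3, 4]
Compare 17 vs 5: take 5 from right. Merged: [3, 4, 5]
Compare 17 vs 6: take 6 from right. Merged: [3, 4, 5, 6]
Compare 17 vs 14: take 14 from right. Merged: [3, 4, 5, 6, 14]
Compare 17 vs 20: take 17 from left. Merged: [3, 4, 5, 6, 14, 17]
Compare 18 vs 20: take 18 from left. Merged: [3, 4, 5, 6, 14, 17, 18]
Append remaining from right: [20]. Merged: [3, 4, 5, 6, 14, 17, 18, 20]

Final merged array: [3, 4, 5, 6, 14, 17, 18, 20]
Total comparisons: 7

The merged array is [3, 4, 5, 6, 14, 17, 18, 20], requiring 7 comparisons. The merge step runs in O(n) time where n is the total number of elements.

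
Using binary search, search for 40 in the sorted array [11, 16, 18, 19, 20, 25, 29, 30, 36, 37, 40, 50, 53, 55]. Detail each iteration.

Binary search for 40 in [11, 16, 18, 19, 20, 25, 29, 30, 36, 37, 40, 50, 53, 55]:

lo=0, hi=13, mid=6, arr[mid]=29 -> 29 < 40, search right half
lo=7, hi=13, mid=10, arr[mid]=40 -> Found target at index 10!

Binary search finds 40 at index 10 after 2 comparisons. The search repeatedly halves the search space by comparing with the middle element.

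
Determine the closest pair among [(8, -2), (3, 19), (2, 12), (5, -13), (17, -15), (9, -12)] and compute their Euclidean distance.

Computing all pairwise distances among 6 points:

d((8, -2), (3, 19)) = 21.587
d((8, -2), (2, 12)) = 15.2315
d((8, -2), (5, -13)) = 11.4018
d((8, -2), (17, -15)) = 15.8114
d((8, -2), (9, -12)) = 10.0499
d((3, 19), (2, 12)) = 7.0711
d((3, 19), (5, -13)) = 32.0624
d((3, 19), (17, -15)) = 36.7696
d((3, 19), (9, -12)) = 31.5753
d((2, 12), (5, -13)) = 25.1794
d((2, 12), (17, -15)) = 30.8869
d((2, 12), (9, -12)) = 25.0
d((5, -13), (17, -15)) = 12.1655
d((5, -13), (9, -12)) = 4.1231 <-- minimum
d((17, -15), (9, -12)) = 8.544

Closest pair: (5, -13) and (9, -12) with distance 4.1231

The closest pair is (5, -13) and (9, -12) with Euclidean distance 4.1231. For 6 points, brute-force pairwise comparison is shown above. For large n, the divide-and-conquer algorithm (sort by x, recurse on halves, check the dividing strip) achieves O(n log n).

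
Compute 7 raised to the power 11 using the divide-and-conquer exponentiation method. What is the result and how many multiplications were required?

Computing 7^11 by squaring (build up from 7^1; each line after the first costs one multiplication):

7^1 = 7
7^2 = (7^1)^2 = 7^2 = 49
7^4 = (7^2)^2 = 49^2 = 2401
7^5 = 7 * 7^4 = 7 * 2401 = 16807
7^10 = (7^5)^2 = 16807^2 = 282475249
7^11 = 7 * 7^10 = 7 * 282475249 = 1977326743

Result: 1977326743
Multiplications needed: 5 (5 lines after 7^1)

7^11 = 1977326743. Using exponentiation by squaring, this requires 5 multiplications. The key idea: if the exponent is even, square the half-power; if odd, multiply by the base once.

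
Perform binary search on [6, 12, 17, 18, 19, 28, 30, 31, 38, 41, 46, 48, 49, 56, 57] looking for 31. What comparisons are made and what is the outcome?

Binary search for 31 in [6, 12, 17, 18, 19, 28, 30, 31, 38, 41, 46, 48, 49, 56, 57]:

lo=0, hi=14, mid=7, arr[mid]=31 -> Found target at index 7!

Binary search finds 31 at index 7 after 1 comparisons. The search repeatedly halves the search space by comparing with the middle element.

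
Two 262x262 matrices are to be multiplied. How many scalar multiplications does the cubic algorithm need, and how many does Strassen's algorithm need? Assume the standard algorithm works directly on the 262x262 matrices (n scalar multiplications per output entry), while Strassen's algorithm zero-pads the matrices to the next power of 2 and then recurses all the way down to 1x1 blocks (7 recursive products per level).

Matrix multiplication for 262x262 matrices:

Strassen's algorithm requires power-of-2 dimensions. Pad 262x262 to 512x512 (next power of 2).

Standard algorithm: 262^3 = 17984728 multiplications
Strassen's algorithm: 7^(log2(512)) = 7^9 = 40353607 multiplications
Difference: 17984728 - 40353607 = -22368879 (Strassen uses MORE here due to padding overhead — for small or just-over-power-of-2 n, padding can outweigh the per-level savings)

Standard: 17984728 multiplications (262^3). Strassen: 40353607 multiplications (7^9, after padding to 512x512). Strassen reduces 8 recursive multiplications to 7 at each level.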